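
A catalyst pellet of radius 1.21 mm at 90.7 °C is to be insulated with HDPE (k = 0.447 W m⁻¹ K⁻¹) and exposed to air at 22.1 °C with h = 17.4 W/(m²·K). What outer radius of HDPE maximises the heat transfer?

r_cr = 5.14 cm

For a sphere, r_cr = 2k_ins/h = 2·0.447/17.4 = 0.0514 m = 5.14 cm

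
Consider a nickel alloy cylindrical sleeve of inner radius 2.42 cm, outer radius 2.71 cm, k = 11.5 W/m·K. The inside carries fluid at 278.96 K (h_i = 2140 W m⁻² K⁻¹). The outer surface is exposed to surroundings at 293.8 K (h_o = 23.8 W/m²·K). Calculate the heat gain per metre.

Treat each layer as a resistance in series:
  R'_conv,in = 1/(2πr h) = 1/(2π·0.0242·2140) = 0.003073 m·K/W
  R'_nickel alloy = ln(0.0271/0.0242)/(2πk) = 0.1132/(2π·11.5) = 0.001566 m·K/W
  R'_conv,out = 1/(2πr h) = 1/(2π·0.0271·23.8) = 0.2468 m·K/W
ΣR = 0.003073 + 0.001566 + 0.2468 = 0.2514 m·K/W
Q' = ΔT/ΣR = (278.96 K − 293.8 K)/0.2514 = -59.0 W/m
(Negative Q' ⇒ heat flows inward; heat gain = 59.0 W/m.)

Q' = 59.0 W/m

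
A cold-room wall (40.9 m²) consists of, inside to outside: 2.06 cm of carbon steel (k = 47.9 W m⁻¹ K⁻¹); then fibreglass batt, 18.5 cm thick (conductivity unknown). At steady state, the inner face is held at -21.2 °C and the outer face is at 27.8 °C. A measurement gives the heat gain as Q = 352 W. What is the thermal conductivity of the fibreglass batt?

ΣR = ΔT/Q = |-21.2 − 27.8|/352 = 0.1392 K/W
Known resistances:
  R_carbon steel = L/(kA) = 0.0206/(47.9·40.9) = 1.051×10^-5 K/W
R_fibreglass batt = ΣR − ΣR_known = 0.1392 − 1.051×10^-5 = 0.1392 K/W
L/(kA) = 0.1392 ⇒ k = 0.185/(0.1392·40.9) = 0.0325 W/m·K

k = 0.0325 W/m·K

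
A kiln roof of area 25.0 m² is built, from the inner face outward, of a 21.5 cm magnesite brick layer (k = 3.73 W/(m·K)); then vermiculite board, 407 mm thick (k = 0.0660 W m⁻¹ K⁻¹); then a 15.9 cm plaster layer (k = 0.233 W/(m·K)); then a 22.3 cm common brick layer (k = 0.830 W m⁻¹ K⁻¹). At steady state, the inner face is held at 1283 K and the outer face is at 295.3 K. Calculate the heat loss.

Q = 3440 W

Resistance network (inner→outer):
  R_magnesite brick = L/(kA) = 0.215/(3.73·25.0) = 0.002306 K/W
  R_vermiculite board = L/(kA) = 0.407/(0.0660·25.0) = 0.2467 K/W
  R_plaster = L/(kA) = 0.159/(0.233·25.0) = 0.02730 K/W
  R_common brick = L/(kA) = 0.223/(0.830·25.0) = 0.01075 K/W
ΣR = 0.002306 + 0.2467 + 0.02730 + 0.01075 = 0.2871 K/W
Q = ΔT/ΣR = (1283 K − 295.3 K)/0.2871 = 3440 W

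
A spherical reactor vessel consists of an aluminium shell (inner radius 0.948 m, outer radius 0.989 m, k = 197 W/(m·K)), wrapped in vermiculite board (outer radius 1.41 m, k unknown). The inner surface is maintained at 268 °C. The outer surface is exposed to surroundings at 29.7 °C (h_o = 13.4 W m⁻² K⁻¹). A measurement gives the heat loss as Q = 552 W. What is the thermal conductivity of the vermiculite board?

ΣR = ΔT/Q = |268 − 29.7|/552 = 0.4317 K/W
Known resistances:
  R_aluminium = (1/0.948 − 1/0.989)/(4πk) = 0.04373/(4π·197) = 1.766×10^-5 K/W
  R_conv,out = 1/(4πr²h) = 1/(4π·1.41²·13.4) = 0.002987 K/W
R_vermiculite board = ΣR − ΣR_known = 0.4317 − 0.003005 = 0.4287 K/W
(1/r₁−1/r₂)/(4πk) = 0.4287 ⇒ k = 0.3019/(4π·0.4287) = 0.0560 W/m·K

k = 0.0560 W/m·K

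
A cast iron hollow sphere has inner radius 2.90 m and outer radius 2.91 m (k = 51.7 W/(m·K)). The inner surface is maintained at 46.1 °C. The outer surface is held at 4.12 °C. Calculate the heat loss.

Q = 4πk·ΔT/(1/r₁ − 1/r₂) = 4π × 51.7 × 41.98 / (1/2.90 − 1/2.91) = 2.30×10^7 W

Q = 2.30×10^7 W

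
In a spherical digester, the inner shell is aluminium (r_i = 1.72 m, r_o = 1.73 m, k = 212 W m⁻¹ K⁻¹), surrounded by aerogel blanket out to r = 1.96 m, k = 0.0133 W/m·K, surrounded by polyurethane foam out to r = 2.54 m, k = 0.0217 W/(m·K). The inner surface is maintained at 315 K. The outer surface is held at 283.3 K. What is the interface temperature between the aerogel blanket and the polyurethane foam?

T = 299.6 K

Treat each layer as a resistance in series:
  R_aluminium = (1/1.72 − 1/1.73)/(4πk) = 0.003361/(4π·212) = 1.261×10^-6 K/W
  R_aerogel blanket = (1/1.73 − 1/1.96)/(4πk) = 0.06783/(4π·0.0133) = 0.4058 K/W
  R_polyurethane foam = (1/1.96 − 1/2.54)/(4πk) = 0.1165/(4π·0.0217) = 0.4272 K/W
ΣR = 1.261×10^-6 + 0.4058 + 0.4272 = 0.8330 K/W
Q = ΔT/ΣR = (315 K − 283.3 K)/0.8330 = 38.06 W
From the inner boundary to the aerogel blanket/polyurethane foam interface, ΣR_partial = 0.4058 K/W.
T_interface = T_in − Q·ΣR_partial = 315 K − (38.06)(0.4058) = 299.6 K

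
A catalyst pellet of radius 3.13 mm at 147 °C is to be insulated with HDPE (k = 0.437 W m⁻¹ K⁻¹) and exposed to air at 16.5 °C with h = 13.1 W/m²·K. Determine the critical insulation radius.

r_cr = 6.67 cm

For a sphere, r_cr = 2k_ins/h = 2·0.437/13.1 = 0.0667 m = 6.67 cm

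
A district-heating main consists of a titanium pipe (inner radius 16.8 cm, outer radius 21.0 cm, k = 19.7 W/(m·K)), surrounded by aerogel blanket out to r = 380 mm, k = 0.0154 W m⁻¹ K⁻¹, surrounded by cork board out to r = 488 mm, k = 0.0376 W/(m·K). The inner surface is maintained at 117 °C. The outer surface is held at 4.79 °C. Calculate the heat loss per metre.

Resistance network (inner→outer):
  R'_titanium = ln(0.210/0.168)/(2πk) = 0.2231/(2π·19.7) = 0.001803 m·K/W
  R'_aerogel blanket = ln(0.380/0.210)/(2πk) = 0.5931/(2π·0.0154) = 6.129 m·K/W
  R'_cork board = ln(0.488/0.380)/(2πk) = 0.2501/(2π·0.0376) = 1.059 m·K/W
ΣR = 0.001803 + 6.129 + 1.059 = 7.190 m·K/W
Q' = ΔT/ΣR = (117 °C − 4.79 °C)/7.190 = 15.6 W/m

Q' = 15.6 W/m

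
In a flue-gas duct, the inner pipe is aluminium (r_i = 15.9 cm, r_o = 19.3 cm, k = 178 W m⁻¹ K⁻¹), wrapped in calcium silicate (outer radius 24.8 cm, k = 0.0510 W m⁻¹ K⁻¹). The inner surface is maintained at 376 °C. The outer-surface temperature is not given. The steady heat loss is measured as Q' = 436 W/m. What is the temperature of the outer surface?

T_out = 34.8 °C

Sum the resistances:
  R'_aluminium = ln(0.193/0.159)/(2πk) = 0.1938/(2π·178) = 1.733×10^-4 m·K/W
  R'_calcium silicate = ln(0.248/0.193)/(2πk) = 0.2507/(2π·0.0510) = 0.7825 m·K/W
ΣR = 0.7826 m·K/W
ΔT = Q'·ΣR = 436 × 0.7826 = 341.2 K
Heat flows outward, so T_out = T_in − ΔT = 376 − 341.2 = 34.8 °C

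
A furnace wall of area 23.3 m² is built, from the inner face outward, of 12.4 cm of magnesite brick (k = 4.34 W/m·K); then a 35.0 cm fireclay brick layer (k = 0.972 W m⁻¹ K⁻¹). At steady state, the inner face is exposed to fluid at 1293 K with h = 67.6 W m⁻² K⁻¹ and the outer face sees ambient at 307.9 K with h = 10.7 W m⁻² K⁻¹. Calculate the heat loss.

Resistance network (inner→outer):
  R_conv,in = 1/(hA) = 1/(67.6·23.3) = 6.349×10^-4 K/W
  R_magnesite brick = L/(kA) = 0.124/(4.34·23.3) = 0.001226 K/W
  R_fireclay brick = L/(kA) = 0.350/(0.972·23.3) = 0.01545 K/W
  R_conv,out = 1/(hA) = 1/(10.7·23.3) = 0.004011 K/W
ΣR = 6.349×10^-4 + 0.001226 + 0.01545 + 0.004011 = 0.02132 K/W
Q = ΔT/ΣR = (1293 K − 307.9 K)/0.02132 = 46200 W

Q = 46200 W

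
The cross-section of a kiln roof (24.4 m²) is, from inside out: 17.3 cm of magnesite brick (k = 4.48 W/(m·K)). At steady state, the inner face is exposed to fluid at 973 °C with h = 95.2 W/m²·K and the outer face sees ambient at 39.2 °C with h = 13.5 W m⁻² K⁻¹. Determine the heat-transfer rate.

Q = 1.85×10^5 W

Treat each layer as a resistance in series:
  R_conv,in = 1/(hA) = 1/(95.2·24.4) = 4.305×10^-4 K/W
  R_magnesite brick = L/(kA) = 0.173/(4.48·24.4) = 0.001583 K/W
  R_conv,out = 1/(hA) = 1/(13.5·24.4) = 0.003036 K/W
ΣR = 4.305×10^-4 + 0.001583 + 0.003036 = 0.005050 K/W
Q = ΔT/ΣR = (973 °C − 39.2 °C)/0.005050 = 1.85×10^5 W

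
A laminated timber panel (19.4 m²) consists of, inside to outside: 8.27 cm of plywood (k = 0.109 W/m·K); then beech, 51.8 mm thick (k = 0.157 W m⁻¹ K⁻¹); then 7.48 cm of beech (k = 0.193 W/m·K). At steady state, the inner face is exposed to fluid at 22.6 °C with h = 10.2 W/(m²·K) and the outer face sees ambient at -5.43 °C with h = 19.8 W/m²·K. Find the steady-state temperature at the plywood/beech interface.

T = 7.82 °C

Series thermal resistances, inner to outer:
  R_conv,in = 1/(hA) = 1/(10.2·19.4) = 0.005054 K/W
  R_plywood = L/(kA) = 0.0827/(0.109·19.4) = 0.03911 K/W
  R_beech = L/(kA) = 0.0518/(0.157·19.4) = 0.01701 K/W
  R_beech = L/(kA) = 0.0748/(0.193·19.4) = 0.01998 K/W
  R_conv,out = 1/(hA) = 1/(19.8·19.4) = 0.002603 K/W
ΣR = 0.005054 + 0.03911 + 0.01701 + 0.01998 + 0.002603 = 0.08376 K/W
Q = ΔT/ΣR = (22.6 °C − -5.43 °C)/0.08376 = 334.6 W
From the inner boundary to the plywood/beech interface, ΣR_partial = 0.04416 K/W.
T_interface = T_in − Q·ΣR_partial = 22.6 °C − (334.6)(0.04416) = 7.82 °C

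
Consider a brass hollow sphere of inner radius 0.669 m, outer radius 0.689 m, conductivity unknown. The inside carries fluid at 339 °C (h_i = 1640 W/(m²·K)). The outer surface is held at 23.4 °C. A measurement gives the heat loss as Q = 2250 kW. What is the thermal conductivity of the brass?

ΣR = ΔT/Q = |339 − 23.4|/2.25×10^6 = 1.403×10^-4 K/W
Known resistances:
  R_conv,in = 1/(4πr²h) = 1/(4π·0.669²·1640) = 1.084×10^-4 K/W
R_brass = ΣR − ΣR_known = 1.403×10^-4 − 1.084×10^-4 = 3.190×10^-5 K/W
(1/r₁−1/r₂)/(4πk) = 3.190×10^-5 ⇒ k = 0.04339/(4π·3.190×10^-5) = 108 W/m·K

k = 108 W/m·K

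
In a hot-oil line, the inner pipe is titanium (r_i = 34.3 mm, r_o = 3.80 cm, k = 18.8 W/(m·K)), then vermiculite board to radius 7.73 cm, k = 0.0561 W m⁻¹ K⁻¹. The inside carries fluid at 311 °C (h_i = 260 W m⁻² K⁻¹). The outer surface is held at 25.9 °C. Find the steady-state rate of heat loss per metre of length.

Q' = 140 W/m

Treat each layer as a resistance in series:
  R'_conv,in = 1/(2πr h) = 1/(2π·0.0343·260) = 0.01785 m·K/W
  R'_titanium = ln(0.0380/0.0343)/(2πk) = 0.1024/(2π·18.8) = 8.672×10^-4 m·K/W
  R'_vermiculite board = ln(0.0773/0.0380)/(2πk) = 0.7101/(2π·0.0561) = 2.015 m·K/W
ΣR = 0.01785 + 8.672×10^-4 + 2.015 = 2.034 m·K/W
Q' = ΔT/ΣR = (311 °C − 25.9 °C)/2.034 = 140 W/m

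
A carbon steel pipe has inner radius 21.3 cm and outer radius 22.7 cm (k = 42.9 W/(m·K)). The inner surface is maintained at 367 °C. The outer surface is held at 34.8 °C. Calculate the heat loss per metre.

Q' = 1410 kW/m

Q' = 2πk·ΔT/ln(r₂/r₁) = 2π × 42.9 × 332.2 / ln(0.227/0.213) = 1.41×10^6 W/m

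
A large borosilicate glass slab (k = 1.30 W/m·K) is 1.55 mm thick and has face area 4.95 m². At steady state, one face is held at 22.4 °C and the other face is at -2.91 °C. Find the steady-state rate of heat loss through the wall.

Q = kA·ΔT/L = 1.30 × 4.95 × |22.4 °C − -2.91 °C| / 0.00155 = 1.05×10^5 W

Q = 1.05×10^5 W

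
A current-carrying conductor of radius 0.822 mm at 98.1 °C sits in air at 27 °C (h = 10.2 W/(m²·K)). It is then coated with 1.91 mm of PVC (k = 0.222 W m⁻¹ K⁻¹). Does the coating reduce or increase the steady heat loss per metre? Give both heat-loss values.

increases: 3.75 → 10.8 W/m

Critical radius for a cylinder: r_cr = k/h = 0.0218 m = 2.18 cm.
Outer radius after coating: r₂ = 8.22×10^-4 + 0.00191 = 0.002732 m.
Since r₁ < r_cr and r₂ ≤ r_cr, the coating moves toward the maximum at r_cr — heat loss rises.
Bare: R = 1/(2πr₁h) = 18.98 m·K/W; Q = 71.1/18.98 = 3.75 W/m.
Coated: R = R_cond + R_conv = 6.572 m·K/W; Q = 71.1/6.572 = 10.8 W/m.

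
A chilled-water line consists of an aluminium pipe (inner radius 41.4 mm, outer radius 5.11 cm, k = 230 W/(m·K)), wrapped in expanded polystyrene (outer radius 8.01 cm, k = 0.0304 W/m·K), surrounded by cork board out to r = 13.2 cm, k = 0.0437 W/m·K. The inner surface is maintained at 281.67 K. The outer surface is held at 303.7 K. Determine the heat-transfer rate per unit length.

Resistance network (inner→outer):
  R'_aluminium = ln(0.0511/0.0414)/(2πk) = 0.2105/(2π·230) = 1.457×10^-4 m·K/W
  R'_expanded polystyrene = ln(0.0801/0.0511)/(2πk) = 0.4495/(2π·0.0304) = 2.353 m·K/W
  R'_cork board = ln(0.132/0.0801)/(2πk) = 0.4995/(2π·0.0437) = 1.819 m·K/W
ΣR = 1.457×10^-4 + 2.353 + 1.819 = 4.172 m·K/W
Q' = ΔT/ΣR = (281.67 K − 303.7 K)/4.172 = -5.28 W/m
(Negative Q' ⇒ heat flows inward; heat gain = 5.28 W/m.)

Q' = 5.28 W/m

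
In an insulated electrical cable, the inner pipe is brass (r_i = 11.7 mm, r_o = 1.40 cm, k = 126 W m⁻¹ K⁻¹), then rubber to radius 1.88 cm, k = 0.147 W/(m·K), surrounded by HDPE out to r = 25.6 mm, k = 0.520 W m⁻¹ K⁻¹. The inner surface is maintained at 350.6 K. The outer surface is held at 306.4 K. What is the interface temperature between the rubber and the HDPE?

T = 316.5 K

Series thermal resistances, inner to outer:
  R'_brass = ln(0.0140/0.0117)/(2πk) = 0.1795/(2π·126) = 2.267×10^-4 m·K/W
  R'_rubber = ln(0.0188/0.0140)/(2πk) = 0.2948/(2π·0.147) = 0.3192 m·K/W
  R'_HDPE = ln(0.0256/0.0188)/(2πk) = 0.3087/(2π·0.520) = 0.09449 m·K/W
ΣR = 2.267×10^-4 + 0.3192 + 0.09449 = 0.4139 m·K/W
Q' = ΔT/ΣR = (350.6 K − 306.4 K)/0.4139 = 106.8 W/m
From the inner boundary to the rubber/HDPE interface, ΣR_partial = 0.3194 m·K/W.
T_interface = T_in − Q'·ΣR_partial = 350.6 K − (106.8)(0.3194) = 316.5 K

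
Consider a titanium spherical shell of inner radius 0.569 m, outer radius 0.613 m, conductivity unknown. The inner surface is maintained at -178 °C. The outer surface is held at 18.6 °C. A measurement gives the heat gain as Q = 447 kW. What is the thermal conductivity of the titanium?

k = 22.8 W/m·K

ΣR = ΔT/Q = |-178 − 18.6|/4.47×10^5 = 4.398×10^-4 K/W
(1/r₁−1/r₂)/(4πk) = 4.398×10^-4 ⇒ k = 0.1261/(4π·4.398×10^-4) = 22.8 W/m·K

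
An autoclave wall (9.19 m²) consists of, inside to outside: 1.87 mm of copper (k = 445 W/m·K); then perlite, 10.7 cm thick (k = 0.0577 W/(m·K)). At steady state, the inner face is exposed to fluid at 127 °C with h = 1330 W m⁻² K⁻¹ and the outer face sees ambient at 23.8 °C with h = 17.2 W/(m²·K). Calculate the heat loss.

Treat each layer as a resistance in series:
  R_conv,in = 1/(hA) = 1/(1330·9.19) = 8.181×10^-5 K/W
  R_copper = L/(kA) = 0.00187/(445·9.19) = 4.573×10^-7 K/W
  R_perlite = L/(kA) = 0.107/(0.0577·9.19) = 0.2018 K/W
  R_conv,out = 1/(hA) = 1/(17.2·9.19) = 0.006326 K/W
ΣR = 8.181×10^-5 + 4.573×10^-7 + 0.2018 + 0.006326 = 0.2082 K/W
Q = ΔT/ΣR = (127 °C − 23.8 °C)/0.2082 = 496 W

Q = 496 W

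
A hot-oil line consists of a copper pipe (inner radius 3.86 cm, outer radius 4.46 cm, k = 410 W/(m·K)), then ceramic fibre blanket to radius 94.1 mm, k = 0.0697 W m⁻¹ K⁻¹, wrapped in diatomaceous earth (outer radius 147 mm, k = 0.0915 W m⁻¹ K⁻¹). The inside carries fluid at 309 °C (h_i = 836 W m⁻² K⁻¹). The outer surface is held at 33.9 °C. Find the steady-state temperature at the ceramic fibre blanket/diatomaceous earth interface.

T = 120 °C

Resistance network (inner→outer):
  R'_conv,in = 1/(2πr h) = 1/(2π·0.0386·836) = 0.004932 m·K/W
  R'_copper = ln(0.0446/0.0386)/(2πk) = 0.1445/(2π·410) = 5.609×10^-5 m·K/W
  R'_ceramic fibre blanket = ln(0.0941/0.0446)/(2πk) = 0.7466/(2π·0.0697) = 1.705 m·K/W
  R'_diatomaceous earth = ln(0.147/0.0941)/(2πk) = 0.4461/(2π·0.0915) = 0.7759 m·K/W
ΣR = 0.004932 + 5.609×10^-5 + 1.705 + 0.7759 = 2.486 m·K/W
Q' = ΔT/ΣR = (309 °C − 33.9 °C)/2.486 = 110.7 W/m
From the inner boundary to the ceramic fibre blanket/diatomaceous earth interface, ΣR_partial = 1.710 m·K/W.
T_interface = T_in − Q'·ΣR_partial = 309 °C − (110.7)(1.710) = 120 °C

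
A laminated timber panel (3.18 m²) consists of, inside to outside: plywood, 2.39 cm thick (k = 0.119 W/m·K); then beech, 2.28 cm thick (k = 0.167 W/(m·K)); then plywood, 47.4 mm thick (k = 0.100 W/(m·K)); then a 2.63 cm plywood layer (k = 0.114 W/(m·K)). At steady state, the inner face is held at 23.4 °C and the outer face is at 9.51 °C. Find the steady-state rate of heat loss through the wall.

Q = 42.4 W

Resistance network (inner→outer):
  R_plywood = L/(kA) = 0.0239/(0.119·3.18) = 0.06316 K/W
  R_beech = L/(kA) = 0.0228/(0.167·3.18) = 0.04293 K/W
  R_plywood = L/(kA) = 0.0474/(0.100·3.18) = 0.1491 K/W
  R_plywood = L/(kA) = 0.0263/(0.114·3.18) = 0.07255 K/W
ΣR = 0.06316 + 0.04293 + 0.1491 + 0.07255 = 0.3277 K/W
Q = ΔT/ΣR = (23.4 °C − 9.51 °C)/0.3277 = 42.4 W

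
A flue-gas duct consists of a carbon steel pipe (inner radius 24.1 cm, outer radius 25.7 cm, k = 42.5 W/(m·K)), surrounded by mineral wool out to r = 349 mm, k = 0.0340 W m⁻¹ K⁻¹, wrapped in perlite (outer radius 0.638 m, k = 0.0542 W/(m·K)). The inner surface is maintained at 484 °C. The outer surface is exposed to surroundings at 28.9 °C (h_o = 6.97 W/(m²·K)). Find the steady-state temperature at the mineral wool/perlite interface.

T = 283 °C

Series thermal resistances, inner to outer:
  R'_carbon steel = ln(0.257/0.241)/(2πk) = 0.06428/(2π·42.5) = 2.407×10^-4 m·K/W
  R'_mineral wool = ln(0.349/0.257)/(2πk) = 0.3060/(2π·0.0340) = 1.432 m·K/W
  R'_perlite = ln(0.638/0.349)/(2πk) = 0.6033/(2π·0.0542) = 1.771 m·K/W
  R'_conv,out = 1/(2πr h) = 1/(2π·0.638·6.97) = 0.03579 m·K/W
ΣR = 2.407×10^-4 + 1.432 + 1.771 + 0.03579 = 3.239 m·K/W
Q' = ΔT/ΣR = (484 °C − 28.9 °C)/3.239 = 140.5 W/m
From the inner boundary to the mineral wool/perlite interface, ΣR_partial = 1.432 m·K/W.
T_interface = T_in − Q'·ΣR_partial = 484 °C − (140.5)(1.432) = 283 °C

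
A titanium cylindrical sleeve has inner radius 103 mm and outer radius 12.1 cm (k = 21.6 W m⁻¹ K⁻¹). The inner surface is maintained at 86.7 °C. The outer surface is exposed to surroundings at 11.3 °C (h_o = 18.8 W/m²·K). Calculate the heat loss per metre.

Series thermal resistances, inner to outer:
  R'_titanium = ln(0.121/0.103)/(2πk) = 0.1611/(2π·21.6) = 0.001187 m·K/W
  R'_conv,out = 1/(2πr h) = 1/(2π·0.121·18.8) = 0.06996 m·K/W
ΣR = 0.001187 + 0.06996 = 0.07115 m·K/W
Q' = ΔT/ΣR = (86.7 °C − 11.3 °C)/0.07115 = 1060 W/m

Q' = 1060 W/m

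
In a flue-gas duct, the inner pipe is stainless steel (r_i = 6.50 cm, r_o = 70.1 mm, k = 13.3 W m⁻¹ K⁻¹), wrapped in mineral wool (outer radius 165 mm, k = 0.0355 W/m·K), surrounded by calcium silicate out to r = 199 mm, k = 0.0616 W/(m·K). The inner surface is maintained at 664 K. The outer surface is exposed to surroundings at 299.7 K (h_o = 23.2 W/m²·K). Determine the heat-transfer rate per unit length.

Resistance network (inner→outer):
  R'_stainless steel = ln(0.0701/0.0650)/(2πk) = 0.07554/(2π·13.3) = 9.039×10^-4 m·K/W
  R'_mineral wool = ln(0.165/0.0701)/(2πk) = 0.8560/(2π·0.0355) = 3.838 m·K/W
  R'_calcium silicate = ln(0.199/0.165)/(2πk) = 0.1874/(2π·0.0616) = 0.4841 m·K/W
  R'_conv,out = 1/(2πr h) = 1/(2π·0.199·23.2) = 0.03447 m·K/W
ΣR = 9.039×10^-4 + 3.838 + 0.4841 + 0.03447 = 4.357 m·K/W
Q' = ΔT/ΣR = (664 K − 299.7 K)/4.357 = 83.6 W/m

Q' = 83.6 W/m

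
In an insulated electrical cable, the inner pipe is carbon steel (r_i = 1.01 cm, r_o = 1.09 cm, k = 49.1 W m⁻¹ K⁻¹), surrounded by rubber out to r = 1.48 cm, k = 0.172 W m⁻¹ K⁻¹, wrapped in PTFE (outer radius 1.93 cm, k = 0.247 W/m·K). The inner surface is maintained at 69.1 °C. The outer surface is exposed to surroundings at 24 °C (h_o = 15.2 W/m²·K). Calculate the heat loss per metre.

Q' = 45.2 W/m

Resistance network (inner→outer):
  R'_carbon steel = ln(0.0109/0.0101)/(2πk) = 0.07623/(2π·49.1) = 2.471×10^-4 m·K/W
  R'_rubber = ln(0.0148/0.0109)/(2πk) = 0.3059/(2π·0.172) = 0.2830 m·K/W
  R'_PTFE = ln(0.0193/0.0148)/(2πk) = 0.2655/(2π·0.247) = 0.1711 m·K/W
  R'_conv,out = 1/(2πr h) = 1/(2π·0.0193·15.2) = 0.5425 m·K/W
ΣR = 2.471×10^-4 + 0.2830 + 0.1711 + 0.5425 = 0.9968 m·K/W
Q' = ΔT/ΣR = (69.1 °C − 24 °C)/0.9968 = 45.2 W/m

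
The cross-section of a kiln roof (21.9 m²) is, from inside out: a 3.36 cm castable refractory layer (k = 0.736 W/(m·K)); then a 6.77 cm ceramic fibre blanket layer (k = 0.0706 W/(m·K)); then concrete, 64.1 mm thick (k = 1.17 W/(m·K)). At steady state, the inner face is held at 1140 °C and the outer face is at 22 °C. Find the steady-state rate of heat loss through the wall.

Resistance network (inner→outer):
  R_castable refractory = L/(kA) = 0.0336/(0.736·21.9) = 0.002085 K/W
  R_ceramic fibre blanket = L/(kA) = 0.0677/(0.0706·21.9) = 0.04379 K/W
  R_concrete = L/(kA) = 0.0641/(1.17·21.9) = 0.002502 K/W
ΣR = 0.002085 + 0.04379 + 0.002502 = 0.04838 K/W
Q = ΔT/ΣR = (1140 °C − 22 °C)/0.04838 = 23100 W

Q = 23.1 kW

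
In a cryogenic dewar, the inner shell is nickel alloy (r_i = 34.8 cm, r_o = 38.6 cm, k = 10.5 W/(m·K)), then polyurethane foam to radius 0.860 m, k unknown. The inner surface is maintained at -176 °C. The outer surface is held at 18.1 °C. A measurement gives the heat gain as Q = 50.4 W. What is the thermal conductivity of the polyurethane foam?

ΣR = ΔT/Q = |-176 − 18.1|/50.4 = 3.851 K/W
Known resistances:
  R_nickel alloy = (1/0.348 − 1/0.386)/(4πk) = 0.2829/(4π·10.5) = 0.002144 K/W
R_polyurethane foam = ΣR − ΣR_known = 3.851 − 0.002144 = 3.849 K/W
(1/r₁−1/r₂)/(4πk) = 3.849 ⇒ k = 1.428/(4π·3.849) = 0.0295 W/m·K

k = 0.0295 W/m·K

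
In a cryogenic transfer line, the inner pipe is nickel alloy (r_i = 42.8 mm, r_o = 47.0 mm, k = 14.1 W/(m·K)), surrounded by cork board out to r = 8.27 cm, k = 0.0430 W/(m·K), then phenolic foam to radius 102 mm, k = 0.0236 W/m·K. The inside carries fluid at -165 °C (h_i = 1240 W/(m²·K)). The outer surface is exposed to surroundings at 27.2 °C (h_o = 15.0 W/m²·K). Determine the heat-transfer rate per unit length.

Q' = 53.2 W/m

Treat each layer as a resistance in series:
  R'_conv,in = 1/(2πr h) = 1/(2π·0.0428·1240) = 0.002999 m·K/W
  R'_nickel alloy = ln(0.0470/0.0428)/(2πk) = 0.09361/(2π·14.1) = 0.001057 m·K/W
  R'_cork board = ln(0.0827/0.0470)/(2πk) = 0.5651/(2π·0.0430) = 2.091 m·K/W
  R'_phenolic foam = ln(0.102/0.0827)/(2πk) = 0.2098/(2π·0.0236) = 1.415 m·K/W
  R'_conv,out = 1/(2πr h) = 1/(2π·0.102·15.0) = 0.1040 m·K/W
ΣR = 0.002999 + 0.001057 + 2.091 + 1.415 + 0.1040 = 3.614 m·K/W
Q' = ΔT/ΣR = (-165 °C − 27.2 °C)/3.614 = -53.2 W/m
(Negative Q' ⇒ heat flows inward; heat gain = 53.2 W/m.)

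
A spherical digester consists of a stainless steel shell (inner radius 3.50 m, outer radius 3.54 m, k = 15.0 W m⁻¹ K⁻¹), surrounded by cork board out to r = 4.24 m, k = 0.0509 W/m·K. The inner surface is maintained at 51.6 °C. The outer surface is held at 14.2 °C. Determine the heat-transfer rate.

Q = 513 W

Resistance network (inner→outer):
  R_stainless steel = (1/3.50 − 1/3.54)/(4πk) = 0.003228/(4π·15.0) = 1.713×10^-5 K/W
  R_cork board = (1/3.54 − 1/4.24)/(4πk) = 0.04664/(4π·0.0509) = 0.07291 K/W
ΣR = 1.713×10^-5 + 0.07291 = 0.07293 K/W
Q = ΔT/ΣR = (51.6 °C − 14.2 °C)/0.07293 = 513 W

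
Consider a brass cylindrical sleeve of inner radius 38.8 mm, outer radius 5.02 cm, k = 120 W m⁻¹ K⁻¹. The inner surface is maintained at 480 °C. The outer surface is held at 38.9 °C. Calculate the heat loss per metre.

Q' = 2πk·ΔT/ln(r₂/r₁) = 2π × 120 × 441.1 / ln(0.0502/0.0388) = 1.29×10^6 W/m

Q' = 1290 kW/m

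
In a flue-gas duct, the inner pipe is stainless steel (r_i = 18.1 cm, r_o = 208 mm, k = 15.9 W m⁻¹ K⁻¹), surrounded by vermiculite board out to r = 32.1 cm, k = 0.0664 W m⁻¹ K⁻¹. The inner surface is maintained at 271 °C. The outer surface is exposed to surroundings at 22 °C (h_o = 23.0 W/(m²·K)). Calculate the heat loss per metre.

Q' = 234 W/m

Resistance network (inner→outer):
  R'_stainless steel = ln(0.208/0.181)/(2πk) = 0.1390/(2π·15.9) = 0.001392 m·K/W
  R'_vermiculite board = ln(0.321/0.208)/(2πk) = 0.4339/(2π·0.0664) = 1.040 m·K/W
  R'_conv,out = 1/(2πr h) = 1/(2π·0.321·23.0) = 0.02156 m·K/W
ΣR = 0.001392 + 1.040 + 0.02156 = 1.063 m·K/W
Q' = ΔT/ΣR = (271 °C − 22 °C)/1.063 = 234 W/m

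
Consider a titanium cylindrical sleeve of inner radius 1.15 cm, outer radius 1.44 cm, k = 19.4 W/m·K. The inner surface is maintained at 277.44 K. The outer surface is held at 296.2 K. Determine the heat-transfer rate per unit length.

Q' = 2πk·ΔT/ln(r₂/r₁) = 2π × 19.4 × 18.76 / ln(0.0144/0.0115) = 10200 W/m

Q' = 10.2 kW/m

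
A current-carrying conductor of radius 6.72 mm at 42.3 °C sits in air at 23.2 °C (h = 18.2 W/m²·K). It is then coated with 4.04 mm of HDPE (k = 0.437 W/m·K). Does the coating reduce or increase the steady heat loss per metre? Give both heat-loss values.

increases: 14.7 → 19.4 W/m

Critical radius for a cylinder: r_cr = k/h = 0.0240 m = 2.40 cm.
Outer radius after coating: r₂ = 0.00672 + 0.00404 = 0.01076 m.
Since r₁ < r_cr and r₂ ≤ r_cr, the coating moves toward the maximum at r_cr — heat loss rises.
Bare: R = 1/(2πr₁h) = 1.301 m·K/W; Q = 19.1/1.301 = 14.7 W/m.
Coated: R = R_cond + R_conv = 0.9842 m·K/W; Q = 19.1/0.9842 = 19.4 W/m.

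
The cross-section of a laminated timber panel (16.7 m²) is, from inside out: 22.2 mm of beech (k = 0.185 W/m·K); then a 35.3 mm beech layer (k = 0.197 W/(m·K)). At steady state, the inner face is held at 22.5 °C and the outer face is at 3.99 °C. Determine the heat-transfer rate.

Q = 1030 W

Series thermal resistances, inner to outer:
  R_beech = L/(kA) = 0.0222/(0.185·16.7) = 0.007186 K/W
  R_beech = L/(kA) = 0.0353/(0.197·16.7) = 0.01073 K/W
ΣR = 0.007186 + 0.01073 = 0.01792 K/W
Q = ΔT/ΣR = (22.5 °C − 3.99 °C)/0.01792 = 1030 W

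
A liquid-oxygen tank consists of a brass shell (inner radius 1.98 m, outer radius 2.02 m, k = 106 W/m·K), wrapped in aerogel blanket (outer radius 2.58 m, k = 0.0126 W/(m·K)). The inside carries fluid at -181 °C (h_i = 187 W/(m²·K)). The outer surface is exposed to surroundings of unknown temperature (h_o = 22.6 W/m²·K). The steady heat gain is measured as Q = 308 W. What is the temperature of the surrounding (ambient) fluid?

T_out = 28.2 °C

Series resistances:
  R_conv,in = 1/(4πr²h) = 1/(4π·1.98²·187) = 1.085×10^-4 K/W
  R_brass = (1/1.98 − 1/2.02)/(4πk) = 0.01000/(4π·106) = 7.508×10^-6 K/W
  R_aerogel blanket = (1/2.02 − 1/2.58)/(4πk) = 0.1075/(4π·0.0126) = 0.6786 K/W
  R_conv,out = 1/(4πr²h) = 1/(4π·2.58²·22.6) = 5.290×10^-4 K/W
ΣR = 0.6793 K/W
ΔT = Q·ΣR = 308 × 0.6793 = 209.2 K
Heat flows inward, so T_out = T_in + ΔT = -181 + 209.2 = 28.2 °C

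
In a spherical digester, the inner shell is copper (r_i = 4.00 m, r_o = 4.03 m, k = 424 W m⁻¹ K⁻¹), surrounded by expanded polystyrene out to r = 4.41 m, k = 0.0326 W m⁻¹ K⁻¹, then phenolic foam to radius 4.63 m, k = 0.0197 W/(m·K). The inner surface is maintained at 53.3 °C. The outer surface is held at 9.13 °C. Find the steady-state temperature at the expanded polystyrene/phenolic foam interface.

Treat each layer as a resistance in series:
  R_copper = (1/4.00 − 1/4.03)/(4πk) = 0.001861/(4π·424) = 3.493×10^-7 K/W
  R_expanded polystyrene = (1/4.03 − 1/4.41)/(4πk) = 0.02138/(4π·0.0326) = 0.05219 K/W
  R_phenolic foam = (1/4.41 − 1/4.63)/(4πk) = 0.01077/(4π·0.0197) = 0.04352 K/W
ΣR = 3.493×10^-7 + 0.05219 + 0.04352 = 0.09571 K/W
Q = ΔT/ΣR = (53.3 °C − 9.13 °C)/0.09571 = 461.5 W
From the inner boundary to the expanded polystyrene/phenolic foam interface, ΣR_partial = 0.05219 K/W.
T_interface = T_in − Q·ΣR_partial = 53.3 °C − (461.5)(0.05219) = 29.2 °C

T = 29.2 °C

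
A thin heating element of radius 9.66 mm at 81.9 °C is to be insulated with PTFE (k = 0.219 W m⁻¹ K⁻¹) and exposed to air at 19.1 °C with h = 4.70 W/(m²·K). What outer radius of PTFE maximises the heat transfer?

For a cylinder, r_cr = k_ins/h = 0.219/4.70 = 0.0466 m = 4.66 cm

r_cr = 4.66 cm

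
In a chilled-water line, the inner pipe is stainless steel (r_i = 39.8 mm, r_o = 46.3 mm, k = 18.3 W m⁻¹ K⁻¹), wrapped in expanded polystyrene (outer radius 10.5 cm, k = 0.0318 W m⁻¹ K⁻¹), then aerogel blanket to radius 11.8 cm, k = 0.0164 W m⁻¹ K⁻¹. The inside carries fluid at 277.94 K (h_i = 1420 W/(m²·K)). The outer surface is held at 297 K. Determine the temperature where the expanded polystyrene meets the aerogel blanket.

Treat each layer as a resistance in series:
  R'_conv,in = 1/(2πr h) = 1/(2π·0.0398·1420) = 0.002816 m·K/W
  R'_stainless steel = ln(0.0463/0.0398)/(2πk) = 0.1513/(2π·18.3) = 0.001316 m·K/W
  R'_expanded polystyrene = ln(0.105/0.0463)/(2πk) = 0.8188/(2π·0.0318) = 4.098 m·K/W
  R'_aerogel blanket = ln(0.118/0.105)/(2πk) = 0.1167/(2π·0.0164) = 1.133 m·K/W
ΣR = 0.002816 + 0.001316 + 4.098 + 1.133 = 5.235 m·K/W
Q' = ΔT/ΣR = (277.94 K − 297 K)/5.235 = -3.641 W/m
From the inner boundary to the expanded polystyrene/aerogel blanket interface, ΣR_partial = 4.102 m·K/W.
T_interface = T_in − Q'·ΣR_partial = 277.94 K − (-3.641)(4.102) = 292.9 K

T = 292.9 K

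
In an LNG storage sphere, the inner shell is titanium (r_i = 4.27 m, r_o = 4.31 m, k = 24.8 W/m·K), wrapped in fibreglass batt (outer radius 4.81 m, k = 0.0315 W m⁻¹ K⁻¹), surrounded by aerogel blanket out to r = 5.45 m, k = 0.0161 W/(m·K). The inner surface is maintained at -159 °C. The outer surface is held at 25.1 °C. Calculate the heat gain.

Treat each layer as a resistance in series:
  R_titanium = (1/4.27 − 1/4.31)/(4πk) = 0.002173/(4π·24.8) = 6.974×10^-6 K/W
  R_fibreglass batt = (1/4.31 − 1/4.81)/(4πk) = 0.02412/(4π·0.0315) = 0.06093 K/W
  R_aerogel blanket = (1/4.81 − 1/5.45)/(4πk) = 0.02441/(4π·0.0161) = 0.1207 K/W
ΣR = 6.974×10^-6 + 0.06093 + 0.1207 = 0.1816 K/W
Q = ΔT/ΣR = (-159 °C − 25.1 °C)/0.1816 = -1010 W
(Negative Q ⇒ heat flows inward; heat gain = 1010 W.)

Q = 1010 W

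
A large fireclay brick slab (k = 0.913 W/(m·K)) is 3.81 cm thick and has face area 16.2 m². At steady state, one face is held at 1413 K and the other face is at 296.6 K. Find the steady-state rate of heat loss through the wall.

Q = kA·ΔT/L = 0.913 × 16.2 × |1413 K − 296.6 K| / 0.0381 = 4.33×10^5 W

Q = 433 kW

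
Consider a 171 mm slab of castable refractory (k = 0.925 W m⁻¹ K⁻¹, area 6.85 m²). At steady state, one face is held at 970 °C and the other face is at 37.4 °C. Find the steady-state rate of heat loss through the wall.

Q = 34.6 kW

Q = kA·ΔT/L = 0.925 × 6.85 × |970 °C − 37.4 °C| / 0.171 = 34600 W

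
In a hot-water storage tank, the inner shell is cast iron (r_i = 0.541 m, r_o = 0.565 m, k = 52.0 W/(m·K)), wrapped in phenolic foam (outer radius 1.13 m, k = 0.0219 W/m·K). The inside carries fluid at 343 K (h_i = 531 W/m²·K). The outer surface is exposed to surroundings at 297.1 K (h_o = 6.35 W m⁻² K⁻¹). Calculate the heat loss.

Q = 14.2 W

Resistance network (inner→outer):
  R_conv,in = 1/(4πr²h) = 1/(4π·0.541²·531) = 5.120×10^-4 K/W
  R_cast iron = (1/0.541 − 1/0.565)/(4πk) = 0.07852/(4π·52.0) = 1.202×10^-4 K/W
  R_phenolic foam = (1/0.565 − 1/1.13)/(4πk) = 0.8850/(4π·0.0219) = 3.216 K/W
  R_conv,out = 1/(4πr²h) = 1/(4π·1.13²·6.35) = 0.009814 K/W
ΣR = 5.120×10^-4 + 1.202×10^-4 + 3.216 + 0.009814 = 3.226 K/W
Q = ΔT/ΣR = (343 K − 297.1 K)/3.226 = 14.2 W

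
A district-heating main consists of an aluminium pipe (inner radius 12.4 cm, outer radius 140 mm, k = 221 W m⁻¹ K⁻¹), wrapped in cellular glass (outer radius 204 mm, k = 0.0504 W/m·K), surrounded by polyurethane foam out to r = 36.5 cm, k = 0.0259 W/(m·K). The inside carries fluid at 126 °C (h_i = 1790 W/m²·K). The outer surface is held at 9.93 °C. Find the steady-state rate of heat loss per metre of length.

Q' = 24.4 W/m

Series thermal resistances, inner to outer:
  R'_conv,in = 1/(2πr h) = 1/(2π·0.124·1790) = 7.170×10^-4 m·K/W
  R'_aluminium = ln(0.140/0.124)/(2πk) = 0.1214/(2π·221) = 8.740×10^-5 m·K/W
  R'_cellular glass = ln(0.204/0.140)/(2πk) = 0.3765/(2π·0.0504) = 1.189 m·K/W
  R'_polyurethane foam = ln(0.365/0.204)/(2πk) = 0.5818/(2π·0.0259) = 3.575 m·K/W
ΣR = 7.170×10^-4 + 8.740×10^-5 + 1.189 + 3.575 = 4.765 m·K/W
Q' = ΔT/ΣR = (126 °C − 9.93 °C)/4.765 = 24.4 W/m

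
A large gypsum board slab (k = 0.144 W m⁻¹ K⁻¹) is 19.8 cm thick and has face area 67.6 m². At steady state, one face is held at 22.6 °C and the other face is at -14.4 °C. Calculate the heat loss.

Q = kA·ΔT/L = 0.144 × 67.6 × |22.6 °C − -14.4 °C| / 0.198 = 1820 W

Q = 1820 W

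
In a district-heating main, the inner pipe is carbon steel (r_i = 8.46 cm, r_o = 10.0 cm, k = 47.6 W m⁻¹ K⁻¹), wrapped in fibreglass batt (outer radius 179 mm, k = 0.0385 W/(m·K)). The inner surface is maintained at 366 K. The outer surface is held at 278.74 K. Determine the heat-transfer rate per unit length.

Resistance network (inner→outer):
  R'_carbon steel = ln(0.100/0.0846)/(2πk) = 0.1672/(2π·47.6) = 5.592×10^-4 m·K/W
  R'_fibreglass batt = ln(0.179/0.100)/(2πk) = 0.5822/(2π·0.0385) = 2.407 m·K/W
ΣR = 5.592×10^-4 + 2.407 = 2.408 m·K/W
Q' = ΔT/ΣR = (366 K − 278.74 K)/2.408 = 36.2 W/m

Q' = 36.2 W/m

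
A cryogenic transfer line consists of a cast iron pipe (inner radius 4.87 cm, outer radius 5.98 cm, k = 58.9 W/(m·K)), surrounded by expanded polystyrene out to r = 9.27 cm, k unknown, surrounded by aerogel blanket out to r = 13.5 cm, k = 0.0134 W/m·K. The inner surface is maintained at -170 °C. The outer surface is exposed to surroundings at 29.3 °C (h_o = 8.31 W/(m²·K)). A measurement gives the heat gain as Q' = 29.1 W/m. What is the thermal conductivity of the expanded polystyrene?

k = 0.0311 W/m·K

ΣR = ΔT/Q' = |-170 − 29.3|/29.1 = 6.849 m·K/W
Known resistances:
  R'_cast iron = ln(0.0598/0.0487)/(2πk) = 0.2053/(2π·58.9) = 5.548×10^-4 m·K/W
  R'_aerogel blanket = ln(0.135/0.0927)/(2πk) = 0.3759/(2π·0.0134) = 4.465 m·K/W
  R'_conv,out = 1/(2πr h) = 1/(2π·0.135·8.31) = 0.1419 m·K/W
R_expanded polystyrene = ΣR − ΣR_known = 6.849 − 4.607 = 2.242 m·K/W
ln(r₂/r₁)/(2πk) = 2.242 ⇒ k = 0.4384/(2π·2.242) = 0.0311 W/m·K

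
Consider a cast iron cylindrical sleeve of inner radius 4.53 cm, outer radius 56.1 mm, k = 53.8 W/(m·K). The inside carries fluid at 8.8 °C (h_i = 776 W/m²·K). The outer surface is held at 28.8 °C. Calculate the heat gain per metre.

Q' = 3880 W/m

Series thermal resistances, inner to outer:
  R'_conv,in = 1/(2πr h) = 1/(2π·0.0453·776) = 0.004528 m·K/W
  R'_cast iron = ln(0.0561/0.0453)/(2πk) = 0.2138/(2π·53.8) = 6.326×10^-4 m·K/W
ΣR = 0.004528 + 6.326×10^-4 = 0.005161 m·K/W
Q' = ΔT/ΣR = (8.8 °C − 28.8 °C)/0.005161 = -3880 W/m
(Negative Q' ⇒ heat flows inward; heat gain = 3880 W/m.)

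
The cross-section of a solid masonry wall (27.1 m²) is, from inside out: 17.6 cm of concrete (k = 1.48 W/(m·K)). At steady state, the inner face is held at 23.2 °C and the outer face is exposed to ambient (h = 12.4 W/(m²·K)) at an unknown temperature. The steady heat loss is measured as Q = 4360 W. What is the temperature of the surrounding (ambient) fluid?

T_out = -8.91 °C

Series resistances:
  R_concrete = L/(kA) = 0.176/(1.48·27.1) = 0.004388 K/W
  R_conv,out = 1/(hA) = 1/(12.4·27.1) = 0.002976 K/W
ΣR = 0.007364 K/W
ΔT = Q·ΣR = 4360 × 0.007364 = 32.11 K
Heat flows outward, so T_out = T_in − ΔT = 23.2 − 32.11 = -8.91 °C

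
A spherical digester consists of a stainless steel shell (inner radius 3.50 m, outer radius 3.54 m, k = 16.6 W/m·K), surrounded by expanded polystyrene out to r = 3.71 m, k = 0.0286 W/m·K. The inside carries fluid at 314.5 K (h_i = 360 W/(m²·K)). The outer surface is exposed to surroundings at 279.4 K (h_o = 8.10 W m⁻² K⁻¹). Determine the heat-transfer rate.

Treat each layer as a resistance in series:
  R_conv,in = 1/(4πr²h) = 1/(4π·3.50²·360) = 1.804×10^-5 K/W
  R_stainless steel = (1/3.50 − 1/3.54)/(4πk) = 0.003228/(4π·16.6) = 1.548×10^-5 K/W
  R_expanded polystyrene = (1/3.54 − 1/3.71)/(4πk) = 0.01294/(4π·0.0286) = 0.03602 K/W
  R_conv,out = 1/(4πr²h) = 1/(4π·3.71²·8.10) = 7.138×10^-4 K/W
ΣR = 1.804×10^-5 + 1.548×10^-5 + 0.03602 + 7.138×10^-4 = 0.03677 K/W
Q = ΔT/ΣR = (314.5 K − 279.4 K)/0.03677 = 955 W

Q = 955 W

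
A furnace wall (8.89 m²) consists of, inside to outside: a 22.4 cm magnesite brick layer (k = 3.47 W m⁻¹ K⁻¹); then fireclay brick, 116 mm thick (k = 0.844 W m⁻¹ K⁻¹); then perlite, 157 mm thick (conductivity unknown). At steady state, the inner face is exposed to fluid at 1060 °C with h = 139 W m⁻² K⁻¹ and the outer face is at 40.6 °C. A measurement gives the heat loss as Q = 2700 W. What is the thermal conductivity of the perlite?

k = 0.0499 W/m·K

ΣR = ΔT/Q = |1060 − 40.6|/2700 = 0.3776 K/W
Known resistances:
  R_conv,in = 1/(hA) = 1/(139·8.89) = 8.093×10^-4 K/W
  R_magnesite brick = L/(kA) = 0.224/(3.47·8.89) = 0.007261 K/W
  R_fireclay brick = L/(kA) = 0.116/(0.844·8.89) = 0.01546 K/W
R_perlite = ΣR − ΣR_known = 0.3776 − 0.02353 = 0.3541 K/W
L/(kA) = 0.3541 ⇒ k = 0.157/(0.3541·8.89) = 0.0499 W/m·K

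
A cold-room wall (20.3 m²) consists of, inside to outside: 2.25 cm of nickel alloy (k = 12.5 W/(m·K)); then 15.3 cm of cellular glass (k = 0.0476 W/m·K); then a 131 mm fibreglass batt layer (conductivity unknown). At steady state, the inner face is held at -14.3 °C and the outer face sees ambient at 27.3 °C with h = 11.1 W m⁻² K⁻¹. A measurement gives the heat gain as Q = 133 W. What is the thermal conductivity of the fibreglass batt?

k = 0.0430 W/m·K

ΣR = ΔT/Q = |-14.3 − 27.3|/133 = 0.3128 K/W
Known resistances:
  R_nickel alloy = L/(kA) = 0.0225/(12.5·20.3) = 8.867×10^-5 K/W
  R_cellular glass = L/(kA) = 0.153/(0.0476·20.3) = 0.1583 K/W
  R_conv,out = 1/(hA) = 1/(11.1·20.3) = 0.004438 K/W
R_fibreglass batt = ΣR − ΣR_known = 0.3128 − 0.1628 = 0.1500 K/W
L/(kA) = 0.1500 ⇒ k = 0.131/(0.1500·20.3) = 0.0430 W/m·K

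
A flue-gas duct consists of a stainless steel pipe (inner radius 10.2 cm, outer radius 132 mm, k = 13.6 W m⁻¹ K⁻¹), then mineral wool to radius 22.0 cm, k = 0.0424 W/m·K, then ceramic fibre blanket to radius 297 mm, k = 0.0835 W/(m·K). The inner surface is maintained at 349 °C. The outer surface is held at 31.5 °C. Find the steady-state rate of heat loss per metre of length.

Q' = 127 W/m

Series thermal resistances, inner to outer:
  R'_stainless steel = ln(0.132/0.102)/(2πk) = 0.2578/(2π·13.6) = 0.003017 m·K/W
  R'_mineral wool = ln(0.220/0.132)/(2πk) = 0.5108/(2π·0.0424) = 1.917 m·K/W
  R'_ceramic fibre blanket = ln(0.297/0.220)/(2πk) = 0.3001/(2π·0.0835) = 0.5720 m·K/W
ΣR = 0.003017 + 1.917 + 0.5720 = 2.492 m·K/W
Q' = ΔT/ΣR = (349 °C − 31.5 °C)/2.492 = 127 W/m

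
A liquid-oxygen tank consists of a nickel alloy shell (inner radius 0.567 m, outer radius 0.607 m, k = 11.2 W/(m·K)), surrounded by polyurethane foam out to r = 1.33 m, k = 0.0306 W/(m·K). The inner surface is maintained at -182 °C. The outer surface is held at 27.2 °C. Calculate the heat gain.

Q = 89.8 W

Resistance network (inner→outer):
  R_nickel alloy = (1/0.567 − 1/0.607)/(4πk) = 0.1162/(4π·11.2) = 8.258×10^-4 K/W
  R_polyurethane foam = (1/0.607 − 1/1.33)/(4πk) = 0.8956/(4π·0.0306) = 2.329 K/W
ΣR = 8.258×10^-4 + 2.329 = 2.330 K/W
Q = ΔT/ΣR = (-182 °C − 27.2 °C)/2.330 = -89.8 W
(Negative Q ⇒ heat flows inward; heat gain = 89.8 W.)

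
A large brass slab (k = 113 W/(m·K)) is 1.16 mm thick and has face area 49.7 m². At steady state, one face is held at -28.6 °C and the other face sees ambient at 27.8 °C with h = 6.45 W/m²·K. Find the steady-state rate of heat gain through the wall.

Q = 18.1 kW

Resistance network (inner→outer):
  R_brass = L/(kA) = 0.00116/(113·49.7) = 2.065×10^-7 K/W
  R_conv,out = 1/(hA) = 1/(6.45·49.7) = 0.003119 K/W
ΣR = 2.065×10^-7 + 0.003119 = 0.003119 K/W
Q = ΔT/ΣR = (-28.6 °C − 27.8 °C)/0.003119 = -18100 W
(Negative Q ⇒ heat flows inward; heat gain = 18100 W.)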